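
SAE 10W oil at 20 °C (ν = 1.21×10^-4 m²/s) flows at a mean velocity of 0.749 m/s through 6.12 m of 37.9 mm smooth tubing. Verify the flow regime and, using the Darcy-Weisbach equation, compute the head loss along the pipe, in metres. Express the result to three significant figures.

h_f ≈ 1.26 m

Re = VD/ν = 0.749·0.03790/1.21×10^-4 = 235 → laminar (Re < 2300)
f = 64/Re = 0.2728
h_f = f(L/D)V²/(2g) = 0.2728·(6.12/0.03790)·0.749²/(2·9.81) = 1.260 m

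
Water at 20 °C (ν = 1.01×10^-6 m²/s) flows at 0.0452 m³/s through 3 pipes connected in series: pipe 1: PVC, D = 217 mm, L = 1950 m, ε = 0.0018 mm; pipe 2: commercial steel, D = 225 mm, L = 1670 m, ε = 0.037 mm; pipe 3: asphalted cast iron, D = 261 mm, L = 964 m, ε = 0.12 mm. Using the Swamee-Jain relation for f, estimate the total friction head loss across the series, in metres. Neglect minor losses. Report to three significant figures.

H ≈ 20.6 m

Pipe 1: V = 1.222 m/s, Re = 2.63×10^5, ε/D = 8.29×10^-6, f = 0.01483, h_1 = f(L/D)V²/2g = 10.15 m
Pipe 2: V = 1.137 m/s, Re = 2.53×10^5, ε/D = 1.64×10^-4, f = 0.01635, h_2 = f(L/D)V²/2g = 7.995 m
Pipe 3: V = 0.8448 m/s, Re = 2.18×10^5, ε/D = 4.60×10^-4, f = 0.01857, h_3 = f(L/D)V²/2g = 2.495 m
Series → Q common, losses add: H = Σh = 20.64 m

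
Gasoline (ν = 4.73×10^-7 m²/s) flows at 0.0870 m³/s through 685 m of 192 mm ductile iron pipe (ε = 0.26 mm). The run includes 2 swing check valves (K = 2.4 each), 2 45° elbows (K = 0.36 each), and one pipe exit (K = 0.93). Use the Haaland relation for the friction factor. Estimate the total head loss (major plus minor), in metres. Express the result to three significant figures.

V = 4Q/(πD²) = 3.005 m/s; V²/2g = 0.4602 m
Re = 1.22×10^6, ε/D = 0.00135 → f = 0.02139 (Haaland)
Major: h_f = f(L/D)·V²/2g = 0.02139·3568·0.4602 = 35.12 m
Minor: ΣK = 6.45; h_m = ΣK·V²/2g = 2.968 m
Total H_L = 35.12 + 2.968 = 38.08 m

H_L ≈ 38.1 m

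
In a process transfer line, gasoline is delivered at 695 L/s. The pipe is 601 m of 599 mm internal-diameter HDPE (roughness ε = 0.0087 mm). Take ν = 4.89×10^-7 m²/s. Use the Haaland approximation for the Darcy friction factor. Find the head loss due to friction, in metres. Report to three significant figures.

V = 4Q/(πD²) = 4·0.695/(π·0.599²) = 2.466 m/s
Re = VD/ν = 2.466·0.599/4.89×10^-7 = 3.02×10^6 → turbulent
ε/D = 0.0087/599 = 1.45×10^-5
Haaland: f = 0.01026
h_f = f(L/D)V²/(2g) = 0.01026·(601/0.599)·2.466²/(2·9.81) = 3.192 m

h_f ≈ 3.19 m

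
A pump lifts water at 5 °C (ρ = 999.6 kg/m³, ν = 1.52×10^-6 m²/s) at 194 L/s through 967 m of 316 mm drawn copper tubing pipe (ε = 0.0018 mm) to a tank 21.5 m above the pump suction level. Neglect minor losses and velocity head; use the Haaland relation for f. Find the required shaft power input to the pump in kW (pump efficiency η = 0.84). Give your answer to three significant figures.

P_shaft ≈ 76.9 kW

V = 4Q/(πD²) = 2.474 m/s; Re = 5.14×10^5; ε/D = 5.70×10^-6; f = 0.01306
h_f = f(L/D)V²/2g = 12.47 m
Total head H = z + h_f = 21.5 + 12.47 = 33.97 m
P_hyd = ρgQH = 999.6·9.81·0.194·33.97 = 64.62 kW
P_shaft = P_hyd/η = 64.62/0.84 = 76.92 kW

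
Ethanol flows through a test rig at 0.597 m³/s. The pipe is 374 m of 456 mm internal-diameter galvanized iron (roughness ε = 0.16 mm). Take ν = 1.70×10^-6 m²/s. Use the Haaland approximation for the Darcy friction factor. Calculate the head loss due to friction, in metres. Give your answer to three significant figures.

h_f ≈ 8.97 m

V = 4Q/(πD²) = 4·0.597/(π·0.456²) = 3.656 m/s
Re = VD/ν = 3.656·0.456/1.70×10^-6 = 9.81×10^5 → turbulent
ε/D = 0.16/456 = 3.51×10^-4
Haaland: f = 0.01606
h_f = f(L/D)V²/(2g) = 0.01606·(374/0.456)·3.656²/(2·9.81) = 8.969 m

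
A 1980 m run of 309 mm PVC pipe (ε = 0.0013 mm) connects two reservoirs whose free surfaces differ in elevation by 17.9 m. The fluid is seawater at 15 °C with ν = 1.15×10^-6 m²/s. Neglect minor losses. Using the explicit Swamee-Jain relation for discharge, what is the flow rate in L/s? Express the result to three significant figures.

Q ≈ 154 L/s

Swamee-Jain (Type II): Q = -0.965·√(gD⁵h_f/L)·ln[ε/(3.7D) + √(3.17ν²L/(gD³h_f))]
√(gD⁵h_f/L) = √(9.81·0.309⁵·17.9/1980) = 0.01581
ε/(3.7D) = 1.14×10^-6; √(3.17ν²L/(gD³h_f)) = 4.00×10^-5
Q = -0.965·0.01581·ln(4.116×10^-5) = 0.1540 m³/s
Check: V = 2.05 m/s, Re = 5.52×10^5, f = 0.01294, h_f = 17.8 m ≈ 17.9 m ✓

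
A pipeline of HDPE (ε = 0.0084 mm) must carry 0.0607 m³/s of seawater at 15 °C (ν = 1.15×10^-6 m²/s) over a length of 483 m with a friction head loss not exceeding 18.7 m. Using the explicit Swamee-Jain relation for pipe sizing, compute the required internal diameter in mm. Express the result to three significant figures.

Swamee-Jain (Type III): D = 0.66·[ε^1.25·(LQ²/(gh_f))^4.75 + ν·Q^9.4·(L/(gh_f))^5.2]^0.04
LQ²/(gh_f) = 0.009701; L/(gh_f) = 2.633
Term 1 = ε^1.25·(…)^4.75 = 1.24×10^-16; Term 2 = ν·Q^9.4·(…)^5.2 = 6.44×10^-16
D = 0.66·(1.24×10^-16 + 6.44×10^-16)^0.04 = 0.1640 m = 164 mm
Check: V = 2.87 m/s, Re = 4.10×10^5, f = 0.01425, h_f = 17.6 m ≈ 18.7 m ✓

D ≈ 164 mm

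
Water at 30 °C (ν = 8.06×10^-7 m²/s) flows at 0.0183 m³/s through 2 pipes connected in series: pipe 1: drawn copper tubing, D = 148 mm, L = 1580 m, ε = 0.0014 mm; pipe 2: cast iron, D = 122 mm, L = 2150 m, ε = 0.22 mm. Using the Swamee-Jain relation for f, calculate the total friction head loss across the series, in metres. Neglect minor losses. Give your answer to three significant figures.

H ≈ 62.0 m

Pipe 1: V = 1.064 m/s, Re = 1.95×10^5, ε/D = 9.46×10^-6, f = 0.01569, h_1 = f(L/D)V²/2g = 9.660 m
Pipe 2: V = 1.565 m/s, Re = 2.37×10^5, ε/D = 0.00180, f = 0.02376, h_2 = f(L/D)V²/2g = 52.31 m
Series → Q common, losses add: H = Σh = 61.97 m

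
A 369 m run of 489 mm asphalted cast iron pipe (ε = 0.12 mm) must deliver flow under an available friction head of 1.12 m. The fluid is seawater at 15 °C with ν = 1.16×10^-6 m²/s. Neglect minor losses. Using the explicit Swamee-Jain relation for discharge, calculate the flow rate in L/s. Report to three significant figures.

Q ≈ 256 L/s

Swamee-Jain (Type II): Q = -0.965·√(gD⁵h_f/L)·ln[ε/(3.7D) + √(3.17ν²L/(gD³h_f))]
√(gD⁵h_f/L) = √(9.81·0.489⁵·1.12/369) = 0.02885
ε/(3.7D) = 6.63×10^-5; √(3.17ν²L/(gD³h_f)) = 3.50×10^-5
Q = -0.965·0.02885·ln(1.013×10^-4) = 0.2561 m³/s
Check: V = 1.36 m/s, Re = 5.75×10^5, f = 0.01576, h_f = 1.13 m ≈ 1.12 m ✓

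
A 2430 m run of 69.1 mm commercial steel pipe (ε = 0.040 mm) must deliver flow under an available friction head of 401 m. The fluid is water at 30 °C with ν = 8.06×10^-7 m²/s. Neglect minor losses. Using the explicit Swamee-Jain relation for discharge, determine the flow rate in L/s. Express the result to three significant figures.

Q ≈ 13.0 L/s

Swamee-Jain (Type II): Q = -0.965·√(gD⁵h_f/L)·ln[ε/(3.7D) + √(3.17ν²L/(gD³h_f))]
√(gD⁵h_f/L) = √(9.81·0.0691⁵·401/2430) = 0.001597
ε/(3.7D) = 1.56×10^-4; √(3.17ν²L/(gD³h_f)) = 6.21×10^-5
Q = -0.965·0.001597·ln(2.185×10^-4) = 0.01299 m³/s
Check: V = 3.46 m/s, Re = 2.97×10^5, f = 0.01878, h_f = 404 m ≈ 401 m ✓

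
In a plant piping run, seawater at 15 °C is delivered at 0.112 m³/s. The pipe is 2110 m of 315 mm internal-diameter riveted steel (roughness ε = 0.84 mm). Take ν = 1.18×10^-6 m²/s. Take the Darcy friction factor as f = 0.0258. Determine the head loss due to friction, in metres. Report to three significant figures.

h_f ≈ 18.2 m

V = 4Q/(πD²) = 4·0.112/(π·0.315²) = 1.437 m/s
h_f = f(L/D)V²/(2g) = 0.02580·(2110/0.315)·1.437²/(2·9.81) = 18.19 m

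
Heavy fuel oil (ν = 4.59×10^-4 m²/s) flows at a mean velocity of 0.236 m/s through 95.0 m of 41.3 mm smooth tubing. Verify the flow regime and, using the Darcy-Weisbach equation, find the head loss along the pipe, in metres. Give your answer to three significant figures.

Re = VD/ν = 0.236·0.04130/4.59×10^-4 = 21.2 → laminar (Re < 2300)
f = 64/Re = 3.014
h_f = f(L/D)V²/(2g) = 3.014·(95.0/0.04130)·0.236²/(2·9.81) = 19.68 m

h_f ≈ 19.7 m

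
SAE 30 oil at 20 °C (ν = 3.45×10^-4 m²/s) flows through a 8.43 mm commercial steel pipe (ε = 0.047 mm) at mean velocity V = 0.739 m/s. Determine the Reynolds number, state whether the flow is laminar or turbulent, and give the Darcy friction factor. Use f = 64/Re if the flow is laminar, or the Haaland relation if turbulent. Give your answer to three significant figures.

Re = VD/ν = 0.7390·0.00843/3.45×10^-4 = 18.1
Re < 2300 → laminar → f = 64/Re = 3.544

Re ≈ 18.1; laminar; f = 64/Re ≈ 3.54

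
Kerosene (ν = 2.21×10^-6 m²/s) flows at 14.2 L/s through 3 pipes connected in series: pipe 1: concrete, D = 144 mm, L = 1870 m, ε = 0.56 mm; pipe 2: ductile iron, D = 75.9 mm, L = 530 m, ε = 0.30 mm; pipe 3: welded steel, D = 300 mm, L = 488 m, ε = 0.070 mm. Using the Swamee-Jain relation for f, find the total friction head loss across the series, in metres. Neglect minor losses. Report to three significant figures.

H ≈ 119 m

Pipe 1: V = 0.8719 m/s, Re = 5.68×10^4, ε/D = 0.00389, f = 0.03038, h_1 = f(L/D)V²/2g = 15.29 m
Pipe 2: V = 3.138 m/s, Re = 1.08×10^5, ε/D = 0.00395, f = 0.02958, h_2 = f(L/D)V²/2g = 103.7 m
Pipe 3: V = 0.2009 m/s, Re = 2.73×10^4, ε/D = 2.33×10^-4, f = 0.02459, h_3 = f(L/D)V²/2g = 0.08227 m
Series → Q common, losses add: H = Σh = 119.1 m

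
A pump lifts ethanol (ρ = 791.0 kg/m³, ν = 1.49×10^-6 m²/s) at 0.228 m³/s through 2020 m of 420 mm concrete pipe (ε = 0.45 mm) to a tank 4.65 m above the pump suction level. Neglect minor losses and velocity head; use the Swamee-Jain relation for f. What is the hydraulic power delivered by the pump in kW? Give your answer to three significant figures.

V = 4Q/(πD²) = 1.646 m/s; Re = 4.64×10^5; ε/D = 0.00107; f = 0.02071
h_f = f(L/D)V²/2g = 13.75 m
Total head H = z + h_f = 4.65 + 13.75 = 18.40 m
P_hyd = ρgQH = 791.0·9.81·0.228·18.40 = 32.55 kW

P_hyd ≈ 32.5 kW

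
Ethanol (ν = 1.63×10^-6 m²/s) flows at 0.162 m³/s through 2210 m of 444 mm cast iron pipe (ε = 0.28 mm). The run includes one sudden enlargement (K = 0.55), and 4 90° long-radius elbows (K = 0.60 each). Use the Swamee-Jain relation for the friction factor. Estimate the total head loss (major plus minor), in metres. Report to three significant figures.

V = 4Q/(πD²) = 1.046 m/s; V²/2g = 0.05580 m
Re = 2.85×10^5, ε/D = 6.31×10^-4 → f = 0.01910 (Swamee-Jain)
Major: h_f = f(L/D)·V²/2g = 0.01910·4977·0.05580 = 5.305 m
Minor: ΣK = 2.95; h_m = ΣK·V²/2g = 0.1646 m
Total H_L = 5.305 + 0.1646 = 5.470 m

H_L ≈ 5.47 m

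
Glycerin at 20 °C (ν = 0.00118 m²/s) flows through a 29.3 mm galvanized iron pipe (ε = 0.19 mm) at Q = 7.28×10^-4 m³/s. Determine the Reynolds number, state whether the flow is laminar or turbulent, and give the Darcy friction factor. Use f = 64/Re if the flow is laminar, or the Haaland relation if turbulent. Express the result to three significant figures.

Re ≈ 26.8; laminar; f = 64/Re ≈ 2.39

V = 4Q/(πD²) = 1.080 m/s
Re = VD/ν = 1.080·0.0293/0.00118 = 26.8
Re < 2300 → laminar → f = 64/Re = 2.387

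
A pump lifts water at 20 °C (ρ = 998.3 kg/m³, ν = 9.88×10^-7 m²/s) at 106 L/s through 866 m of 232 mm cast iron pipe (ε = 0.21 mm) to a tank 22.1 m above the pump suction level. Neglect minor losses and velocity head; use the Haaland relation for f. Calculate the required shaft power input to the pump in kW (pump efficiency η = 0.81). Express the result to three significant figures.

V = 4Q/(πD²) = 2.507 m/s; Re = 5.89×10^5; ε/D = 9.05×10^-4; f = 0.01968
h_f = f(L/D)V²/2g = 23.55 m
Total head H = z + h_f = 22.1 + 23.55 = 45.65 m
P_hyd = ρgQH = 998.3·9.81·0.106·45.65 = 47.39 kW
P_shaft = P_hyd/η = 47.39/0.81 = 58.50 kW

P_shaft ≈ 58.5 kW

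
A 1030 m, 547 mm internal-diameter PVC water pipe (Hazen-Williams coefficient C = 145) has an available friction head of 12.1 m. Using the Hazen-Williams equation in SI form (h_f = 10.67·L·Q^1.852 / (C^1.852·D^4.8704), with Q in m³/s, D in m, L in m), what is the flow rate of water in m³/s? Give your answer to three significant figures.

Q ≈ 0.750 m³/s

Rearranging: Q = [h_f·C^1.852·D^4.8704 / (10.67·L)]^(1/1.852)
Q = [12.1·145^1.852·0.547^4.8704 / (10.67·1030)]^0.540 = 0.7499 m³/s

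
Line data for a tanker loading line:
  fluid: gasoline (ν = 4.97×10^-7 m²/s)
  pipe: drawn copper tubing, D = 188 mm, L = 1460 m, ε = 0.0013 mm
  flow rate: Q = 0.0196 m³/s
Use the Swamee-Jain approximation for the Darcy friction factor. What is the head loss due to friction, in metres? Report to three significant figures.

h_f ≈ 2.91 m

V = 4Q/(πD²) = 4·0.0196/(π·0.188²) = 0.7061 m/s
Re = VD/ν = 0.7061·0.188/4.97×10^-7 = 2.67×10^5 → turbulent
ε/D = 0.0013/188 = 6.91×10^-6
Swamee-Jain: f = 0.01477
h_f = f(L/D)V²/(2g) = 0.01477·(1460/0.188)·0.7061²/(2·9.81) = 2.914 m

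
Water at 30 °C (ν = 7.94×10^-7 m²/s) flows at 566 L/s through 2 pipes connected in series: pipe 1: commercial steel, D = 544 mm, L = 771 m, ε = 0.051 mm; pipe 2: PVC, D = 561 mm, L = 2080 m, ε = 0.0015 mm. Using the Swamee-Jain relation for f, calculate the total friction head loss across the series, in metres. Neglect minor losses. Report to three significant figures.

Pipe 1: V = 2.435 m/s, Re = 1.67×10^6, ε/D = 9.37×10^-5, f = 0.01291, h_1 = f(L/D)V²/2g = 5.530 m
Pipe 2: V = 2.290 m/s, Re = 1.62×10^6, ε/D = 2.67×10^-6, f = 0.01081, h_2 = f(L/D)V²/2g = 10.71 m
Series → Q common, losses add: H = Σh = 16.24 m

H ≈ 16.2 m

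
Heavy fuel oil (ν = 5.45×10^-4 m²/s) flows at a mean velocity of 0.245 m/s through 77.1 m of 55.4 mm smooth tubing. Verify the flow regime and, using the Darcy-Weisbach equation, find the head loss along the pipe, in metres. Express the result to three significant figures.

h_f ≈ 10.9 m

Re = VD/ν = 0.245·0.05540/5.45×10^-4 = 24.9 → laminar (Re < 2300)
f = 64/Re = 2.570
h_f = f(L/D)V²/(2g) = 2.570·(77.1/0.05540)·0.245²/(2·9.81) = 10.94 m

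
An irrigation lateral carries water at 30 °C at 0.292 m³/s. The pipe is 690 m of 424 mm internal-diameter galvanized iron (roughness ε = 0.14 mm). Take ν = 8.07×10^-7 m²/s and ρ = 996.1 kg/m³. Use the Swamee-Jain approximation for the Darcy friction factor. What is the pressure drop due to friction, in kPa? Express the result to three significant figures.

V = 4Q/(πD²) = 4·0.292/(π·0.424²) = 2.068 m/s
Re = VD/ν = 2.068·0.424/8.07×10^-7 = 1.09×10^6 → turbulent
ε/D = 0.14/424 = 3.30×10^-4
Swamee-Jain: f = 0.01597
h_f = f(L/D)V²/(2g) = 0.01597·(690/0.424)·2.068²/(2·9.81) = 5.664 m
Δp = ρg·h_f = 996.1·9.81·5.664 = 55.35 kPa

Δp ≈ 55.4 kPa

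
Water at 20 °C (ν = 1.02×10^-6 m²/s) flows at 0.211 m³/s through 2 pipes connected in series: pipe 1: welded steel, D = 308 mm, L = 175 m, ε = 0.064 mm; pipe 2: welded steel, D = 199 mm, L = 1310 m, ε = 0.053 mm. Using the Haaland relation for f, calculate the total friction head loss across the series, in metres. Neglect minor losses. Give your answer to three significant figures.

H ≈ 237 m

Pipe 1: V = 2.832 m/s, Re = 8.55×10^5, ε/D = 2.08×10^-4, f = 0.01481, h_1 = f(L/D)V²/2g = 3.439 m
Pipe 2: V = 6.784 m/s, Re = 1.32×10^6, ε/D = 2.66×10^-4, f = 0.01513, h_2 = f(L/D)V²/2g = 233.6 m
Series → Q common, losses add: H = Σh = 237.0 m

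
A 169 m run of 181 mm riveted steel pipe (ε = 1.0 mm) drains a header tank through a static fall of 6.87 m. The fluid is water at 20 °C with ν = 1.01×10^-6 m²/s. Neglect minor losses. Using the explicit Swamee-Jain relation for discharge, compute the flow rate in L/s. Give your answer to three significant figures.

Q ≈ 55.1 L/s

Swamee-Jain (Type II): Q = -0.965·√(gD⁵h_f/L)·ln[ε/(3.7D) + √(3.17ν²L/(gD³h_f))]
√(gD⁵h_f/L) = √(9.81·0.181⁵·6.87/169) = 0.008802
ε/(3.7D) = 0.00149; √(3.17ν²L/(gD³h_f)) = 3.70×10^-5
Q = -0.965·0.008802·ln(0.001530) = 0.05506 m³/s
Check: V = 2.14 m/s, Re = 3.83×10^5, f = 0.03165, h_f = 6.90 m ≈ 6.87 m ✓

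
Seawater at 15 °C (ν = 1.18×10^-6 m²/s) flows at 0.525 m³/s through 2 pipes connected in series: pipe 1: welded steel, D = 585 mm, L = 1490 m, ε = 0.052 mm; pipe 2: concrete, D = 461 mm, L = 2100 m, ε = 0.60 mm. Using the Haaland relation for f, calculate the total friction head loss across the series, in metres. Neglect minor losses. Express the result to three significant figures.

H ≈ 55.2 m

Pipe 1: V = 1.953 m/s, Re = 9.68×10^5, ε/D = 8.89×10^-5, f = 0.01320, h_1 = f(L/D)V²/2g = 6.536 m
Pipe 2: V = 3.145 m/s, Re = 1.23×10^6, ε/D = 0.00130, f = 0.02118, h_2 = f(L/D)V²/2g = 48.65 m
Series → Q common, losses add: H = Σh = 55.19 m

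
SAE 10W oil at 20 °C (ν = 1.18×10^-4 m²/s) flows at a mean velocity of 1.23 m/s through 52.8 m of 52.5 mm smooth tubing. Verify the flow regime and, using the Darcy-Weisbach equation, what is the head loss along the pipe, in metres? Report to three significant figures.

Re = VD/ν = 1.23·0.05250/1.18×10^-4 = 547 → laminar (Re < 2300)
f = 64/Re = 0.1169
h_f = f(L/D)V²/(2g) = 0.1169·(52.8/0.05250)·1.23²/(2·9.81) = 9.070 m

h_f ≈ 9.07 m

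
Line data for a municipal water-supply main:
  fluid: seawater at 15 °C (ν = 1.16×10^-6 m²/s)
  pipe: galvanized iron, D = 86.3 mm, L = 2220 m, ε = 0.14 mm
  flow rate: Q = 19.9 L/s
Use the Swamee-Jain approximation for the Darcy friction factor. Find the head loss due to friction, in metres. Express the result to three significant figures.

h_f ≈ 351 m

V = 4Q/(πD²) = 4·0.0199/(π·0.0863²) = 3.402 m/s
Re = VD/ν = 3.402·0.0863/1.16×10^-6 = 2.53×10^5 → turbulent
ε/D = 0.14/86.3 = 0.00162
Swamee-Jain: f = 0.02315
h_f = f(L/D)V²/(2g) = 0.02315·(2220/0.0863)·3.402²/(2·9.81) = 351.3 m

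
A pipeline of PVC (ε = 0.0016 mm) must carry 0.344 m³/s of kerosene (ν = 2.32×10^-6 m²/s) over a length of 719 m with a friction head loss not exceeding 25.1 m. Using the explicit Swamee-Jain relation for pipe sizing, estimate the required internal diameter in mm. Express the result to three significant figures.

D ≈ 329 mm

Swamee-Jain (Type III): D = 0.66·[ε^1.25·(LQ²/(gh_f))^4.75 + ν·Q^9.4·(L/(gh_f))^5.2]^0.04
LQ²/(gh_f) = 0.3455; L/(gh_f) = 2.920
Term 1 = ε^1.25·(…)^4.75 = 3.66×10^-10; Term 2 = ν·Q^9.4·(…)^5.2 = 2.69×10^-8
D = 0.66·(3.66×10^-10 + 2.69×10^-8)^0.04 = 0.3288 m = 329 mm
Check: V = 4.05 m/s, Re = 5.74×10^5, f = 0.01286, h_f = 23.5 m ≈ 25.1 m ✓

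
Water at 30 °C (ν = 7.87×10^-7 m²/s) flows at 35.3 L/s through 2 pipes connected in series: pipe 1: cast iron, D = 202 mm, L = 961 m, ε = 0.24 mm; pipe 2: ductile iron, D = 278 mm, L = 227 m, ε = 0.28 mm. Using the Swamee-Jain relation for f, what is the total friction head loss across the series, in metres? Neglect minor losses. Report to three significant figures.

Pipe 1: V = 1.101 m/s, Re = 2.83×10^5, ε/D = 0.00119, f = 0.02155, h_1 = f(L/D)V²/2g = 6.339 m
Pipe 2: V = 0.5816 m/s, Re = 2.05×10^5, ε/D = 0.00101, f = 0.02119, h_2 = f(L/D)V²/2g = 0.2982 m
Series → Q common, losses add: H = Σh = 6.637 m

H ≈ 6.64 m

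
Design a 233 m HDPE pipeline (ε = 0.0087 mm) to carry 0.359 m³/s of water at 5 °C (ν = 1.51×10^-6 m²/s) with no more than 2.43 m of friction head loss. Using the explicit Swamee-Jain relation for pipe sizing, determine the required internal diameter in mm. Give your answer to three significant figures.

D ≈ 424 mm

Swamee-Jain (Type III): D = 0.66·[ε^1.25·(LQ²/(gh_f))^4.75 + ν·Q^9.4·(L/(gh_f))^5.2]^0.04
LQ²/(gh_f) = 1.260; L/(gh_f) = 9.774
Term 1 = ε^1.25·(…)^4.75 = 1.41×10^-6; Term 2 = ν·Q^9.4·(…)^5.2 = 1.40×10^-5
D = 0.66·(1.41×10^-6 + 1.40×10^-5)^0.04 = 0.4237 m = 424 mm
Check: V = 2.55 m/s, Re = 7.14×10^5, f = 0.01269, h_f = 2.31 m ≈ 2.43 m ✓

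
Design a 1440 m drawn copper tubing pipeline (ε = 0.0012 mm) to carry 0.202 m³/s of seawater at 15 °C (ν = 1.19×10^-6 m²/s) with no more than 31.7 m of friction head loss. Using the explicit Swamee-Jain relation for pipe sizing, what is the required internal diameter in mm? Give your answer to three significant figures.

Swamee-Jain (Type III): D = 0.66·[ε^1.25·(LQ²/(gh_f))^4.75 + ν·Q^9.4·(L/(gh_f))^5.2]^0.04
LQ²/(gh_f) = 0.1889; L/(gh_f) = 4.631
Term 1 = ε^1.25·(…)^4.75 = 1.45×10^-11; Term 2 = ν·Q^9.4·(…)^5.2 = 1.02×10^-9
D = 0.66·(1.45×10^-11 + 1.02×10^-9)^0.04 = 0.2885 m = 288 mm
Check: V = 3.09 m/s, Re = 7.49×10^5, f = 0.01228, h_f = 29.9 m ≈ 31.7 m ✓

D ≈ 288 mm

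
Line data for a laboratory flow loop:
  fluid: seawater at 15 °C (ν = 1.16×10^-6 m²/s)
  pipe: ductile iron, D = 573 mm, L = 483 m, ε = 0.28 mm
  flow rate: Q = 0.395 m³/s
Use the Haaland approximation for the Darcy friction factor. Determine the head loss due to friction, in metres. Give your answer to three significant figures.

V = 4Q/(πD²) = 4·0.395/(π·0.573²) = 1.532 m/s
Re = VD/ν = 1.532·0.573/1.16×10^-6 = 7.57×10^5 → turbulent
ε/D = 0.28/573 = 4.89×10^-4
Haaland: f = 0.01723
h_f = f(L/D)V²/(2g) = 0.01723·(483/0.573)·1.532²/(2·9.81) = 1.737 m

h_f ≈ 1.74 m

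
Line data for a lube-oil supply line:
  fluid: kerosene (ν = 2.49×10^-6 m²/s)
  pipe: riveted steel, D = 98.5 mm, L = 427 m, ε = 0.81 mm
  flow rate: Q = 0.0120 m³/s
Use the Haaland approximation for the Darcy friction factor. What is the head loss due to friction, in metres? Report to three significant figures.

h_f ≈ 20.0 m

V = 4Q/(πD²) = 4·0.0120/(π·0.0985²) = 1.575 m/s
Re = VD/ν = 1.575·0.0985/2.49×10^-6 = 6.23×10^4 → turbulent
ε/D = 0.81/98.5 = 0.00822
Haaland: f = 0.03658
h_f = f(L/D)V²/(2g) = 0.03658·(427/0.0985)·1.575²/(2·9.81) = 20.05 m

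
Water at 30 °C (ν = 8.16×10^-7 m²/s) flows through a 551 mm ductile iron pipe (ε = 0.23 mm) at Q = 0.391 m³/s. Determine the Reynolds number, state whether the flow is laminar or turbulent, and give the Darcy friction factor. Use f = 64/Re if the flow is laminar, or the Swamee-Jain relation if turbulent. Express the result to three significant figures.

V = 4Q/(πD²) = 1.640 m/s
Re = VD/ν = 1.640·0.551/8.16×10^-7 = 1.11×10^6
Re > 4000 → turbulent; ε/D = 4.17×10^-4
Swamee-Jain: f = 0.01666

Re ≈ 1.11×10^6; turbulent; f ≈ 0.0167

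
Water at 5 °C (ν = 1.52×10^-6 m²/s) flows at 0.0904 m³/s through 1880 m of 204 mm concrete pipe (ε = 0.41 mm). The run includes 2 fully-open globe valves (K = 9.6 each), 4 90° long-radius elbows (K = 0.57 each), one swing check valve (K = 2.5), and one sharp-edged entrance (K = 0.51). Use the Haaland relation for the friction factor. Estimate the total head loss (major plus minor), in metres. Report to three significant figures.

H_L ≈ 95.5 m

V = 4Q/(πD²) = 2.766 m/s; V²/2g = 0.3899 m
Re = 3.71×10^5, ε/D = 0.00201 → f = 0.02393 (Haaland)
Major: h_f = f(L/D)·V²/2g = 0.02393·9216·0.3899 = 85.97 m
Minor: ΣK = 24.5; h_m = ΣK·V²/2g = 9.548 m
Total H_L = 85.97 + 9.548 = 95.52 m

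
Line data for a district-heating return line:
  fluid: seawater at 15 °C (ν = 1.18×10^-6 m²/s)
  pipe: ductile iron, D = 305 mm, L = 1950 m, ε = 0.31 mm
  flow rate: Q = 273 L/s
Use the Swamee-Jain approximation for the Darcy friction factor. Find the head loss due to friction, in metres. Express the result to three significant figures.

V = 4Q/(πD²) = 4·0.273/(π·0.305²) = 3.737 m/s
Re = VD/ν = 3.737·0.305/1.18×10^-6 = 9.66×10^5 → turbulent
ε/D = 0.31/305 = 0.00102
Swamee-Jain: f = 0.02012
h_f = f(L/D)V²/(2g) = 0.02012·(1950/0.305)·3.737²/(2·9.81) = 91.52 m

h_f ≈ 91.5 m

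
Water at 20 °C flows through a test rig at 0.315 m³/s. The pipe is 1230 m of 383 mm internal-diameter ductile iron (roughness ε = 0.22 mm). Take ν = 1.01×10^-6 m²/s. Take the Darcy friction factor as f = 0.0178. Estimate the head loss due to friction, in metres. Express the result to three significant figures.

V = 4Q/(πD²) = 4·0.315/(π·0.383²) = 2.734 m/s
h_f = f(L/D)V²/(2g) = 0.01780·(1230/0.383)·2.734²/(2·9.81) = 21.78 m

h_f ≈ 21.8 m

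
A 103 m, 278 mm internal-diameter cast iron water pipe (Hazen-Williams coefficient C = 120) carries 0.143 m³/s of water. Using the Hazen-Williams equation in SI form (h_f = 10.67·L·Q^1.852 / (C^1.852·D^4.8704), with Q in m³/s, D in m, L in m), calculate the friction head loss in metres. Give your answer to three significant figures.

h_f = 10.67·103·0.143^1.852 / (120^1.852·0.278^4.8704) = 2.157 m

h_f ≈ 2.16 m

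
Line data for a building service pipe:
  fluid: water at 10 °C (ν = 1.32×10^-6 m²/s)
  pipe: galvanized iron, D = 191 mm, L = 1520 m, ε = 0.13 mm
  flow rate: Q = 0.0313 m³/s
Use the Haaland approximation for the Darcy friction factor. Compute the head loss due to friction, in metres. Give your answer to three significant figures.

h_f ≈ 9.63 m

V = 4Q/(πD²) = 4·0.0313/(π·0.191²) = 1.092 m/s
Re = VD/ν = 1.092·0.191/1.32×10^-6 = 1.58×10^5 → turbulent
ε/D = 0.13/191 = 6.81×10^-4
Haaland: f = 0.01989
h_f = f(L/D)V²/(2g) = 0.01989·(1520/0.191)·1.092²/(2·9.81) = 9.629 m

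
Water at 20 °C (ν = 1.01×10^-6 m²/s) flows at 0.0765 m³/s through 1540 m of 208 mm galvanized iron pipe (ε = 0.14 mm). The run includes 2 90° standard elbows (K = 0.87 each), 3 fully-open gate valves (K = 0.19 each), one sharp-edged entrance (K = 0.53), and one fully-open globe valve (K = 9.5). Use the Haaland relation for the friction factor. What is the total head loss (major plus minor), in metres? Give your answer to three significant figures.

H_L ≈ 38.9 m

V = 4Q/(πD²) = 2.251 m/s; V²/2g = 0.2583 m
Re = 4.64×10^5, ε/D = 6.73×10^-4 → f = 0.01865 (Haaland)
Major: h_f = f(L/D)·V²/2g = 0.01865·7404·0.2583 = 35.67 m
Minor: ΣK = 12.3; h_m = ΣK·V²/2g = 3.188 m
Total H_L = 35.67 + 3.188 = 38.85 m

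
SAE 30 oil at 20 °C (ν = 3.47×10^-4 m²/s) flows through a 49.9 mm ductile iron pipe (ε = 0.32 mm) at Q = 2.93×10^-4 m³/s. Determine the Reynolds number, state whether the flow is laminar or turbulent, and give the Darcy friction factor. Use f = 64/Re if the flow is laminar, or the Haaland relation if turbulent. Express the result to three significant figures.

Re ≈ 21.5; laminar; f = 64/Re ≈ 2.97

V = 4Q/(πD²) = 0.1498 m/s
Re = VD/ν = 0.1498·0.0499/3.47×10^-4 = 21.5
Re < 2300 → laminar → f = 64/Re = 2.971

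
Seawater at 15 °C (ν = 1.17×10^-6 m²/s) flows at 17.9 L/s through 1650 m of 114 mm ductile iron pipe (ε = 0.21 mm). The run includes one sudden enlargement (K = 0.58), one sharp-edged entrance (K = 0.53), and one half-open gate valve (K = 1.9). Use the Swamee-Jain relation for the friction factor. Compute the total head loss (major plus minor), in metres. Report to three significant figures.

H_L ≈ 55.4 m

V = 4Q/(πD²) = 1.754 m/s; V²/2g = 0.1568 m
Re = 1.71×10^5, ε/D = 0.00184 → f = 0.02419 (Swamee-Jain)
Major: h_f = f(L/D)·V²/2g = 0.02419·14474·0.1568 = 54.88 m
Minor: ΣK = 3.01; h_m = ΣK·V²/2g = 0.4718 m
Total H_L = 54.88 + 0.4718 = 55.36 m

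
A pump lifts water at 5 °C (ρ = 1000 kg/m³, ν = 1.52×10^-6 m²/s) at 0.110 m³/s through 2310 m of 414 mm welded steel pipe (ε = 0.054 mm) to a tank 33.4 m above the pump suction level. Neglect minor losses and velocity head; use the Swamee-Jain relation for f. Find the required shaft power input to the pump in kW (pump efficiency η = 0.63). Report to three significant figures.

P_shaft ≈ 62.5 kW

V = 4Q/(πD²) = 0.8172 m/s; Re = 2.23×10^5; ε/D = 1.30×10^-4; f = 0.01637
h_f = f(L/D)V²/2g = 3.109 m
Total head H = z + h_f = 33.4 + 3.109 = 36.51 m
P_hyd = ρgQH = 1000·9.81·0.110·36.51 = 39.40 kW
P_shaft = P_hyd/η = 39.40/0.63 = 62.53 kW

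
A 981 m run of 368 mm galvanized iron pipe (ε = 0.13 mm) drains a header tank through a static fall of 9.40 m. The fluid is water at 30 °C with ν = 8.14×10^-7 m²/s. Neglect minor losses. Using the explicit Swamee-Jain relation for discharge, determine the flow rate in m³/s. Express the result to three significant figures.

Q ≈ 0.220 m³/s

Swamee-Jain (Type II): Q = -0.965·√(gD⁵h_f/L)·ln[ε/(3.7D) + √(3.17ν²L/(gD³h_f))]
√(gD⁵h_f/L) = √(9.81·0.368⁵·9.40/981) = 0.02519
ε/(3.7D) = 9.55×10^-5; √(3.17ν²L/(gD³h_f)) = 2.12×10^-5
Q = -0.965·0.02519·ln(1.167×10^-4) = 0.2201 m³/s
Check: V = 2.07 m/s, Re = 9.36×10^5, f = 0.01625, h_f = 9.46 m ≈ 9.40 m ✓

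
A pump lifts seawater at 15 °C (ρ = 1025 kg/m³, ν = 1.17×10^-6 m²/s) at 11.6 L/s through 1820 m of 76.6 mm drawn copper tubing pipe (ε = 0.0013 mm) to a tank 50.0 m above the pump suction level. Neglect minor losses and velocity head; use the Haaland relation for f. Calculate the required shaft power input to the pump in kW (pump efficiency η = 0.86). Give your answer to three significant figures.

P_shaft ≈ 23.6 kW

V = 4Q/(πD²) = 2.517 m/s; Re = 1.65×10^5; ε/D = 1.70×10^-5; f = 0.01619
h_f = f(L/D)V²/2g = 124.2 m
Total head H = z + h_f = 50.0 + 124.2 = 174.2 m
P_hyd = ρgQH = 1025·9.81·0.0116·174.2 = 20.32 kW
P_shaft = P_hyd/η = 20.32/0.86 = 23.63 kW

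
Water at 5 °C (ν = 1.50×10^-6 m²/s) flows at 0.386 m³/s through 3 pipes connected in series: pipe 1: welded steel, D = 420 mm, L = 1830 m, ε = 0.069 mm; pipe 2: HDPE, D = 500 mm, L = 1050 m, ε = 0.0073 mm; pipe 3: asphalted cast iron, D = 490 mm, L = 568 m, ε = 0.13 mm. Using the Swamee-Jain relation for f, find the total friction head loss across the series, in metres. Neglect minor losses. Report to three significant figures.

Pipe 1: V = 2.786 m/s, Re = 7.80×10^5, ε/D = 1.64×10^-4, f = 0.01461, h_1 = f(L/D)V²/2g = 25.18 m
Pipe 2: V = 1.966 m/s, Re = 6.55×10^5, ε/D = 1.46×10^-5, f = 0.01275, h_2 = f(L/D)V²/2g = 5.276 m
Pipe 3: V = 2.047 m/s, Re = 6.69×10^5, ε/D = 2.65×10^-4, f = 0.01578, h_3 = f(L/D)V²/2g = 3.905 m
Series → Q common, losses add: H = Σh = 34.36 m

H ≈ 34.4 m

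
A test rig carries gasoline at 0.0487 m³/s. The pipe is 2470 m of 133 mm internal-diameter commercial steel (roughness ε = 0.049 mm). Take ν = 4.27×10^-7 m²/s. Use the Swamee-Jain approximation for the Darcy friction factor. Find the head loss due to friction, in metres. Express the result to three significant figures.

h_f ≈ 189 m

V = 4Q/(πD²) = 4·0.0487/(π·0.133²) = 3.505 m/s
Re = VD/ν = 3.505·0.133/4.27×10^-7 = 1.09×10^6 → turbulent
ε/D = 0.049/133 = 3.68×10^-4
Swamee-Jain: f = 0.01628
h_f = f(L/D)V²/(2g) = 0.01628·(2470/0.133)·3.505²/(2·9.81) = 189.4 m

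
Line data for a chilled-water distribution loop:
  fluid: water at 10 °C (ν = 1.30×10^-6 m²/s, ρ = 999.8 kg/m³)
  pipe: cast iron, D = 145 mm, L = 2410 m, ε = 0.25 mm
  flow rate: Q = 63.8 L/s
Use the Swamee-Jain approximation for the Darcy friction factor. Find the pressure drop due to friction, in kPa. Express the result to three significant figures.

V = 4Q/(πD²) = 4·0.0638/(π·0.145²) = 3.864 m/s
Re = VD/ν = 3.864·0.145/1.30×10^-6 = 4.31×10^5 → turbulent
ε/D = 0.25/145 = 0.00172
Swamee-Jain: f = 0.02312
h_f = f(L/D)V²/(2g) = 0.02312·(2410/0.145)·3.864²/(2·9.81) = 292.4 m
Δp = ρg·h_f = 999.8·9.81·292.4 = 2867 kPa

Δp ≈ 2870 kPa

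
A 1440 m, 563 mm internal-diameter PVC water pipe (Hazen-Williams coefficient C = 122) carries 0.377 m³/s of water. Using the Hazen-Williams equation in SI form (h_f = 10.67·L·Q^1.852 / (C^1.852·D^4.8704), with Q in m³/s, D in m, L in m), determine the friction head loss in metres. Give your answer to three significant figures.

h_f ≈ 5.66 m

h_f = 10.67·1440·0.377^1.852 / (122^1.852·0.563^4.8704) = 5.664 m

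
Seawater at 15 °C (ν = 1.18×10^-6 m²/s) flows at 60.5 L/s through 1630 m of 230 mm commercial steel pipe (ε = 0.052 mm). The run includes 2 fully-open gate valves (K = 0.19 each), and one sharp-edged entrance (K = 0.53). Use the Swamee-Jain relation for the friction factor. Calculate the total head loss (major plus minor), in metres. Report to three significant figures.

V = 4Q/(πD²) = 1.456 m/s; V²/2g = 0.1081 m
Re = 2.84×10^5, ε/D = 2.26×10^-4 → f = 0.01661 (Swamee-Jain)
Major: h_f = f(L/D)·V²/2g = 0.01661·7087·0.1081 = 12.72 m
Minor: ΣK = 0.910; h_m = ΣK·V²/2g = 0.09835 m
Total H_L = 12.72 + 0.09835 = 12.82 m

H_L ≈ 12.8 m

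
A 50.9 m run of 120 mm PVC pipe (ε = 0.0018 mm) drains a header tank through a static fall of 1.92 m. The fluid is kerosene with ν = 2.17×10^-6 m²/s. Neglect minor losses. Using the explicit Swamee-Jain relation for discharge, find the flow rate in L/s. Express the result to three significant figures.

Swamee-Jain (Type II): Q = -0.965·√(gD⁵h_f/L)·ln[ε/(3.7D) + √(3.17ν²L/(gD³h_f))]
√(gD⁵h_f/L) = √(9.81·0.120⁵·1.92/50.9) = 0.003034
ε/(3.7D) = 4.05×10^-6; √(3.17ν²L/(gD³h_f)) = 1.53×10^-4
Q = -0.965·0.003034·ln(1.568×10^-4) = 0.02565 m³/s
Check: V = 2.27 m/s, Re = 1.25×10^5, f = 0.01715, h_f = 1.91 m ≈ 1.92 m ✓

Q ≈ 25.7 L/s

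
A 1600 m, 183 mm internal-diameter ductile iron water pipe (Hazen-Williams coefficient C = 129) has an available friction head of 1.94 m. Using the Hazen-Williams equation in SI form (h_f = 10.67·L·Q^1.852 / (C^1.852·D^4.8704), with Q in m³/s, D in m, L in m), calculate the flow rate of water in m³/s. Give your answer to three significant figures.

Rearranging: Q = [h_f·C^1.852·D^4.8704 / (10.67·L)]^(1/1.852)
Q = [1.94·129^1.852·0.183^4.8704 / (10.67·1600)]^0.540 = 0.01099 m³/s

Q ≈ 0.0110 m³/s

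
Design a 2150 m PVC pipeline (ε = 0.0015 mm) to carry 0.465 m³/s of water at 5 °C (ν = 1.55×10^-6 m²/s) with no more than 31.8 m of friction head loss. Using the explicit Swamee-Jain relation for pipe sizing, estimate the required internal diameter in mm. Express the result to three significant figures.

D ≈ 433 mm

Swamee-Jain (Type III): D = 0.66·[ε^1.25·(LQ²/(gh_f))^4.75 + ν·Q^9.4·(L/(gh_f))^5.2]^0.04
LQ²/(gh_f) = 1.490; L/(gh_f) = 6.892
Term 1 = ε^1.25·(…)^4.75 = 3.49×10^-7; Term 2 = ν·Q^9.4·(…)^5.2 = 2.65×10^-5
D = 0.66·(3.49×10^-7 + 2.65×10^-5)^0.04 = 0.4332 m = 433 mm
Check: V = 3.15 m/s, Re = 8.82×10^5, f = 0.01194, h_f = 30.0 m ≈ 31.8 m ✓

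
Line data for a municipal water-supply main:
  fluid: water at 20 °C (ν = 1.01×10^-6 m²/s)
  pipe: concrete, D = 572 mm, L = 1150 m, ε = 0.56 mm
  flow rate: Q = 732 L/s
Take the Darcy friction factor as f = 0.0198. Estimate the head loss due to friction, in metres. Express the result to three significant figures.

V = 4Q/(πD²) = 4·0.732/(π·0.572²) = 2.849 m/s
h_f = f(L/D)V²/(2g) = 0.01980·(1150/0.572)·2.849²/(2·9.81) = 16.46 m

h_f ≈ 16.5 m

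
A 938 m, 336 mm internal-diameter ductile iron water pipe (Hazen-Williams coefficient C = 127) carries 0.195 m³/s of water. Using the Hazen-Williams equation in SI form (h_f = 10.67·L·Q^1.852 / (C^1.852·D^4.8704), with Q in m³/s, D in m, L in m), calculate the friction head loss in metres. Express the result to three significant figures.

h_f ≈ 12.5 m

h_f = 10.67·938·0.195^1.852 / (127^1.852·0.336^4.8704) = 12.48 m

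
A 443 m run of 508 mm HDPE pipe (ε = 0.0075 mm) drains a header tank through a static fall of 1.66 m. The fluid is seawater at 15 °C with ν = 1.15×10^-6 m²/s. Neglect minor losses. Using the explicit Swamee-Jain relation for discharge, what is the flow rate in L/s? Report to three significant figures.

Q ≈ 351 L/s

Swamee-Jain (Type II): Q = -0.965·√(gD⁵h_f/L)·ln[ε/(3.7D) + √(3.17ν²L/(gD³h_f))]
√(gD⁵h_f/L) = √(9.81·0.508⁵·1.66/443) = 0.03527
ε/(3.7D) = 3.99×10^-6; √(3.17ν²L/(gD³h_f)) = 2.95×10^-5
Q = -0.965·0.03527·ln(3.348×10^-5) = 0.3507 m³/s
Check: V = 1.73 m/s, Re = 7.64×10^5, f = 0.01245, h_f = 1.66 m ≈ 1.66 m ✓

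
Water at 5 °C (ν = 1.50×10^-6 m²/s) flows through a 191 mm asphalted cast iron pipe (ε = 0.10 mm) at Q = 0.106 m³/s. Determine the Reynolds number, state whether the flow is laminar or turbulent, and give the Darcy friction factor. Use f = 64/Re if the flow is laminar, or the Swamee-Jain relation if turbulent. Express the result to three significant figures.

Re ≈ 4.71×10^5; turbulent; f ≈ 0.0180

V = 4Q/(πD²) = 3.700 m/s
Re = VD/ν = 3.700·0.191/1.50×10^-6 = 4.71×10^5
Re > 4000 → turbulent; ε/D = 5.24×10^-4
Swamee-Jain: f = 0.01798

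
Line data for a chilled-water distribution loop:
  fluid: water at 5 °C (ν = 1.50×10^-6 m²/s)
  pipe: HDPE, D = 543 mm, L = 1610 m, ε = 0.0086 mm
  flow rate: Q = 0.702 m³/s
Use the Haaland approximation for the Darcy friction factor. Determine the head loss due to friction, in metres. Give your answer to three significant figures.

V = 4Q/(πD²) = 4·0.702/(π·0.543²) = 3.031 m/s
Re = VD/ν = 3.031·0.543/1.50×10^-6 = 1.10×10^6 → turbulent
ε/D = 0.0086/543 = 1.58×10^-5
Haaland: f = 0.01172
h_f = f(L/D)V²/(2g) = 0.01172·(1610/0.543)·3.031²/(2·9.81) = 16.28 m

h_f ≈ 16.3 m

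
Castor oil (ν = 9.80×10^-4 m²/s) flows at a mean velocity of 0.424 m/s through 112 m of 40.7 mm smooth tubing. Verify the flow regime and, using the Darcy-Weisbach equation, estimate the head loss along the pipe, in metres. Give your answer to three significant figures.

Re = VD/ν = 0.424·0.04070/9.80×10^-4 = 17.6 → laminar (Re < 2300)
f = 64/Re = 3.635
h_f = f(L/D)V²/(2g) = 3.635·(112/0.04070)·0.424²/(2·9.81) = 91.64 m

h_f ≈ 91.6 m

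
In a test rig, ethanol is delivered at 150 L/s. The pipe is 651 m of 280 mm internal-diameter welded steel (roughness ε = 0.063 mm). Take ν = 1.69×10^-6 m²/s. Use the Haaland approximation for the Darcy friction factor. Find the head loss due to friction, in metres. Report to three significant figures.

h_f ≈ 11.1 m

V = 4Q/(πD²) = 4·0.150/(π·0.280²) = 2.436 m/s
Re = VD/ν = 2.436·0.280/1.69×10^-6 = 4.04×10^5 → turbulent
ε/D = 0.063/280 = 2.25×10^-4
Haaland: f = 0.01580
h_f = f(L/D)V²/(2g) = 0.01580·(651/0.280)·2.436²/(2·9.81) = 11.11 m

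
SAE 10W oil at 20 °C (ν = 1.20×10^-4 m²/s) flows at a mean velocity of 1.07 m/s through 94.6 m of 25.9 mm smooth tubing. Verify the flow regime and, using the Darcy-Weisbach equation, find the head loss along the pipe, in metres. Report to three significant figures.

Re = VD/ν = 1.07·0.02590/1.20×10^-4 = 231 → laminar (Re < 2300)
f = 64/Re = 0.2771
h_f = f(L/D)V²/(2g) = 0.2771·(94.6/0.02590)·1.07²/(2·9.81) = 59.07 m

h_f ≈ 59.1 m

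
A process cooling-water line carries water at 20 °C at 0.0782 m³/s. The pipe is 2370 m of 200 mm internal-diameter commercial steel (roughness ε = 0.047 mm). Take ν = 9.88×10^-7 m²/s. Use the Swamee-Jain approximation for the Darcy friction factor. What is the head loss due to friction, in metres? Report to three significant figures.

V = 4Q/(πD²) = 4·0.0782/(π·0.200²) = 2.489 m/s
Re = VD/ν = 2.489·0.200/9.88×10^-7 = 5.04×10^5 → turbulent
ε/D = 0.047/200 = 2.35×10^-4
Swamee-Jain: f = 0.01582
h_f = f(L/D)V²/(2g) = 0.01582·(2370/0.200)·2.489²/(2·9.81) = 59.20 m

h_f ≈ 59.2 m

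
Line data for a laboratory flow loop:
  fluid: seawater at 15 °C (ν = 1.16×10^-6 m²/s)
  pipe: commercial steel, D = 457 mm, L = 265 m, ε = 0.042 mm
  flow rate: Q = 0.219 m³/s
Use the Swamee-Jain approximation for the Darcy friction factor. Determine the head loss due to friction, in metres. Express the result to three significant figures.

V = 4Q/(πD²) = 4·0.219/(π·0.457²) = 1.335 m/s
Re = VD/ν = 1.335·0.457/1.16×10^-6 = 5.26×10^5 → turbulent
ε/D = 0.042/457 = 9.19×10^-5
Swamee-Jain: f = 0.01429
h_f = f(L/D)V²/(2g) = 0.01429·(265/0.457)·1.335²/(2·9.81) = 0.7526 m

h_f ≈ 0.753 m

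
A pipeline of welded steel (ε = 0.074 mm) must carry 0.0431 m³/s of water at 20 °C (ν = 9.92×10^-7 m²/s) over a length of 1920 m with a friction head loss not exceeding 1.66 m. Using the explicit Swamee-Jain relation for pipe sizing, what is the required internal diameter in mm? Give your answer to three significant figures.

Swamee-Jain (Type III): D = 0.66·[ε^1.25·(LQ²/(gh_f))^4.75 + ν·Q^9.4·(L/(gh_f))^5.2]^0.04
LQ²/(gh_f) = 0.2190; L/(gh_f) = 117.9
Term 1 = ε^1.25·(…)^4.75 = 5.06×10^-9; Term 2 = ν·Q^9.4·(…)^5.2 = 8.56×10^-9
D = 0.66·(5.06×10^-9 + 8.56×10^-9)^0.04 = 0.3198 m = 320 mm
Check: V = 0.537 m/s, Re = 1.73×10^5, f = 0.01767, h_f = 1.56 m ≈ 1.66 m ✓

D ≈ 320 mm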